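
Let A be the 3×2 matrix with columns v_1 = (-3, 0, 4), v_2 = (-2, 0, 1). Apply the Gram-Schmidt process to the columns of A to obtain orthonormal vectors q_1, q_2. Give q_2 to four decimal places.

q_1 = v_1/‖v_1‖ = (-3, 0, 4)/5.0000 = (-0.6000, 0.0000, 0.8000).
r_{12} = q_1·v_2 = 2.0000.
u_2 = v_2 − 2.0000·q_1 = (-0.8000, 0.0000, -0.6000).
‖u_2‖ = 1.0000, so q_2 = (-0.8000, 0.0000, -0.6000).

q_2 = (-0.8000, 0.0000, -0.6000)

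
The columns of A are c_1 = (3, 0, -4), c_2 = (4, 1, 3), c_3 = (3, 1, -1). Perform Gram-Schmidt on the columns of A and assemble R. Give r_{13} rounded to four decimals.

c_1 = (3, 0, -4); ‖c_1‖ = 5.0000, so q_1 = (0.6000, 0.0000, -0.8000).
r_{13} = q_1·c_3 = 2.6000.

r_{13} = 2.6000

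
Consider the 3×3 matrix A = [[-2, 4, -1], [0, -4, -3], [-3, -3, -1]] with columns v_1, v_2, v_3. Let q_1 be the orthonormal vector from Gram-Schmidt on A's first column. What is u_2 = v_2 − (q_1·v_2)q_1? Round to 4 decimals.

q_1 = v_1/‖v_1‖ = (-2, 0, -3)/3.6056 = (-0.5547, 0.0000, -0.8321).
r_{12} = q_1·v_2 = 0.2774.
u_2 = v_2 − 0.2774·q_1 = (4.1538, -4.0000, -2.7692).

u_2 = (4.1538, -4.0000, -2.7692)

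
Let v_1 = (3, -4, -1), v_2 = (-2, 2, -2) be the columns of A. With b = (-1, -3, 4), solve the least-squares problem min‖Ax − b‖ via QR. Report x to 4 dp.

x = (-0.5000, -1.5000)

v_1 = (3, -4, -1); ‖v_1‖ = 5.0990, so e_1 = (0.5883, -0.7845, -0.1961).
e_1·v_2 = 0.5883·(-2) + (-0.7845)·2 + (-0.1961)·(-2) = -2.3534.
u_2 = v_2 + 2.3534·e_1 = (-0.6154, 0.1538, -2.4615).
‖u_2‖ = 2.5420, so e_2 = (-0.2421, 0.0605, -0.9684).
Qᵀb = (0.9806, -3.8129).
Back-substitute: x_2 = -3.8129/2.5420 = -1.5000.
x_1 = (0.9806 + 2.3534·(-1.5000))/5.0990 = -0.5000.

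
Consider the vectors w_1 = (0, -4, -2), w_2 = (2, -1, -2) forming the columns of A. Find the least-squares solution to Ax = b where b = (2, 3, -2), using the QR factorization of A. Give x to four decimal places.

w_1 = (0, -4, -2); ‖w_1‖ = 4.4721, so q_1 = (0.0000, -0.8944, -0.4472).
q_1·w_2 = 0.0000·2 + (-0.8944)·(-1) + (-0.4472)·(-2) = 1.7889.
u_2 = w_2 − 1.7889·q_1 = (2.0000, 0.6000, -1.2000).
‖u_2‖ = 2.4083, so q_2 = (0.8305, 0.2491, -0.4983).
Qᵀb = (-1.7889, 3.4049).
Back-substitute: x_2 = 3.4049/2.4083 = 1.4138.
x_1 = (-1.7889 − 1.7889·1.4138)/4.4721 = -0.9655.

x = (-0.9655, 1.4138)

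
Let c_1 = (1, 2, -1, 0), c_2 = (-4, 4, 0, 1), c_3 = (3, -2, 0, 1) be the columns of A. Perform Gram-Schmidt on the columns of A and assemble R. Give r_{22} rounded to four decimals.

r_{22} = 5.5076

c_1 = (1, 2, -1, 0); ‖c_1‖ = 2.4495, so q_1 = (0.4082, 0.8165, -0.4082, 0.0000).
q_1·c_2 = 0.4082·(-4) + 0.8165·4 + (-0.4082)·0 + 0.0000·1 = 1.6330.
u_2 = c_2 − 1.6330·q_1 = (-4.6667, 2.6667, 0.6667, 1.0000).
r_{22} = ‖u_2‖ = 5.5076.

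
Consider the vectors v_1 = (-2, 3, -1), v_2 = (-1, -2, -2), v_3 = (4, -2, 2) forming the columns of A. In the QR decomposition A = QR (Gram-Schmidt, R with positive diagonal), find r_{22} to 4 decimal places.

r_{22} = 2.9520

v_1 = (-2, 3, -1); ‖v_1‖ = 3.7417, so e_1 = (-0.5345, 0.8018, -0.2673).
e_1·v_2 = (-0.5345)·(-1) + 0.8018·(-2) + (-0.2673)·(-2) = -0.5345.
u_2 = v_2 + 0.5345·e_1 = (-1.2857, -1.5714, -2.1429).
r_{22} = ‖u_2‖ = 2.9520.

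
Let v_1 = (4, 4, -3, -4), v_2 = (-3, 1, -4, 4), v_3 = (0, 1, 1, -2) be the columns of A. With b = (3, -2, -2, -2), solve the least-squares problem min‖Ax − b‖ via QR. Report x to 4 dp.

x = (0.4761, -0.6019, -1.8176)

v_1 = (4, 4, -3, -4); ‖v_1‖ = 7.5498, so q_1 = (0.5298, 0.5298, -0.3974, -0.5298).
q_1·v_2 = 0.5298·(-3) + 0.5298·1 + (-0.3974)·(-4) + (-0.5298)·4 = -1.5894.
u_2 = v_2 + 1.5894·q_1 = (-2.1579, 1.8421, -4.6316, 3.1579).
‖u_2‖ = 6.2828, so q_2 = (-0.3435, 0.2932, -0.7372, 0.5026).
q_1·v_3 = 0.5298·0 + 0.5298·1 + (-0.3974)·1 + (-0.5298)·(-2) = 1.1921; q_2·v_3 = (-0.3435)·0 + 0.2932·1 + (-0.7372)·1 + 0.5026·(-2) = -1.4492.
u_3 = v_3 − 1.1921·q_1 + 1.4492·q_2 = (-1.1293, 0.7933, 0.4053, -0.6400).
‖u_3‖ = 1.5744, so q_3 = (-0.7173, 0.5039, 0.2575, -0.4065).
Qᵀb = (2.3842, -1.1477, -2.8617).
Back-substitute: x_3 = -2.8617/1.5744 = -1.8176.
x_2 = (-1.1477 + 1.4492·(-1.8176))/6.2828 = -0.6019.
x_1 = (2.3842 + 1.5894·(-0.6019) − 1.1921·(-1.8176))/7.5498 = 0.4761.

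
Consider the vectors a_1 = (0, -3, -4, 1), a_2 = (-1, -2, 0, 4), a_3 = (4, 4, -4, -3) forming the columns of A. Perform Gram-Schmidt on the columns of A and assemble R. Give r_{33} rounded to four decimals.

r_{33} = 4.7221

a_1 = (0, -3, -4, 1); ‖a_1‖ = 5.0990, so q_1 = (0.0000, -0.5883, -0.7845, 0.1961).
q_1·a_2 = 0.0000·(-1) + (-0.5883)·(-2) + (-0.7845)·0 + 0.1961·4 = 1.9612.
u_2 = a_2 − 1.9612·q_1 = (-1.0000, -0.8462, 1.5385, 3.6154).
‖u_2‖ = 4.1417, so q_2 = (-0.2414, -0.2043, 0.3715, 0.8729).
q_1·a_3 = 0.0000·4 + (-0.5883)·4 + (-0.7845)·(-4) + 0.1961·(-3) = 0.1961; q_2·a_3 = (-0.2414)·4 + (-0.2043)·4 + 0.3715·(-4) + 0.8729·(-3) = -5.8876.
u_3 = a_3 − 0.1961·q_1 + 5.8876·q_2 = (2.5785, 2.9126, -1.6592, 2.1009).
r_{33} = ‖u_3‖ = 4.7221.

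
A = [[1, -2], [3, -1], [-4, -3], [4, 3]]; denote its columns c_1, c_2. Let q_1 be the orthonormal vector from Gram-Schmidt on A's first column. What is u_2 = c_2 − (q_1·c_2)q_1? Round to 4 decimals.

u_2 = (-2.4524, -2.3571, -1.1905, 1.1905)

c_1 = (1, 3, -4, 4); ‖c_1‖ = 6.4807, so q_1 = (0.1543, 0.4629, -0.6172, 0.6172).
q_1·c_2 = 0.1543·(-2) + 0.4629·(-1) + (-0.6172)·(-3) + 0.6172·3 = 2.9318.
u_2 = c_2 − 2.9318·q_1 = (-2.4524, -2.3571, -1.1905, 1.1905).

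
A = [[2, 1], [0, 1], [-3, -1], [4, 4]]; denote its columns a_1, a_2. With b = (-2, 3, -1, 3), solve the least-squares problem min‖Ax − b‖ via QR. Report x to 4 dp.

x = (-0.7727, 1.5909)

a_1 = (2, 0, -3, 4); ‖a_1‖ = 5.3852, so q_1 = (0.3714, 0.0000, -0.5571, 0.7428).
q_1·a_2 = 0.3714·1 + 0.0000·1 + (-0.5571)·(-1) + 0.7428·4 = 3.8996.
u_2 = a_2 − 3.8996·q_1 = (-0.4483, 1.0000, 1.1724, 1.1034).
‖u_2‖ = 1.9476, so q_2 = (-0.2302, 0.5135, 0.6020, 0.5666).
Qᵀb = (2.0426, 3.0984).
Back-substitute: x_2 = 3.0984/1.9476 = 1.5909.
x_1 = (2.0426 − 3.8996·1.5909)/5.3852 = -0.7727.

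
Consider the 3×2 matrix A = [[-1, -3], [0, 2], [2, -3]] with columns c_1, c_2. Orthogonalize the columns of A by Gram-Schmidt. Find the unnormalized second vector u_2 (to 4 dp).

u_2 = (-3.6000, 2.0000, -1.8000)

c_1 = (-1, 0, 2); ‖c_1‖ = 2.2361, so e_1 = (-0.4472, 0.0000, 0.8944).
e_1·c_2 = (-0.4472)·(-3) + 0.0000·2 + 0.8944·(-3) = -1.3416.
u_2 = c_2 + 1.3416·e_1 = (-3.6000, 2.0000, -1.8000).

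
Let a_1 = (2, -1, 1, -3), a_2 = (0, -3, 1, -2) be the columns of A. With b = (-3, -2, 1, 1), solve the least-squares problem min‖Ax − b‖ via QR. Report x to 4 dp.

e_1 = a_1/‖a_1‖ = (2, -1, 1, -3)/3.8730 = (0.5164, -0.2582, 0.2582, -0.7746).
r_{12} = e_1·a_2 = 2.5820.
u_2 = a_2 − 2.5820·e_1 = (-1.3333, -2.3333, 0.3333, 0.0000).
‖u_2‖ = 2.7080, so e_2 = (-0.4924, -0.8616, 0.1231, 0.0000).
Qᵀb = (-1.5492, 3.3235).
Back-substitute: x_2 = 3.3235/2.7080 = 1.2273.
x_1 = (-1.5492 − 2.5820·1.2273)/3.8730 = -1.2182.

x = (-1.2182, 1.2273)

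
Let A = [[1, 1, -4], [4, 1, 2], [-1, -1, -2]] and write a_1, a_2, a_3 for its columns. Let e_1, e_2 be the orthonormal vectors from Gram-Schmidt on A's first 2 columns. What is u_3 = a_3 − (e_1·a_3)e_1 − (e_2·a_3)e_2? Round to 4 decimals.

e_1 = a_1/‖a_1‖ = (1, 4, -1)/4.2426 = (0.2357, 0.9428, -0.2357).
r_{12} = e_1·a_2 = 1.4142.
u_2 = a_2 − 1.4142·e_1 = (0.6667, -0.3333, -0.6667).
‖u_2‖ = 1.0000, so e_2 = (0.6667, -0.3333, -0.6667).
r_{13} = e_1·a_3 = 1.4142; r_{23} = e_2·a_3 = -2.0000.
u_3 = a_3 − 1.4142·e_1 + 2.0000·e_2 = (-3.0000, 0.0000, -3.0000).

u_3 = (-3.0000, 0.0000, -3.0000)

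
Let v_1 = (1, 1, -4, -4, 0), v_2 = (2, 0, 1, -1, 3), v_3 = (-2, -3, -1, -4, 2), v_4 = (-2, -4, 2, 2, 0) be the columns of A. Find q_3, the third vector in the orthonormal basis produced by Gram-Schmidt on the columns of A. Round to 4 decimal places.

q_3 = (-0.5814, -0.6686, 0.0826, -0.3950, 0.2284)

q_1 = v_1/‖v_1‖ = (1, 1, -4, -4, 0)/5.8310 = (0.1715, 0.1715, -0.6860, -0.6860, 0.0000).
r_{12} = q_1·v_2 = 0.3430.
u_2 = v_2 − 0.3430·q_1 = (1.9412, -0.0588, 1.2353, -0.7647, 3.0000).
‖u_2‖ = 3.8578, so q_2 = (0.5032, -0.0152, 0.3202, -0.1982, 0.7777).
r_{13} = q_1·v_3 = 2.5725; r_{23} = q_2·v_3 = 1.0674.
u_3 = v_3 − 2.5725·q_1 − 1.0674·q_2 = (-2.9783, -3.4249, 0.4229, -2.0237, 1.1700).
‖u_3‖ = 5.1228, so q_3 = (-0.5814, -0.6686, 0.0826, -0.3950, 0.2284).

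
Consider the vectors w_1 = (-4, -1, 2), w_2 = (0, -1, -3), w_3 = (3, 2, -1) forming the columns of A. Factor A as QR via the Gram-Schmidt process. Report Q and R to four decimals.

w_1 = (-4, -1, 2); ‖w_1‖ = 4.5826, so e_1 = (-0.8729, -0.2182, 0.4364).
e_1·w_2 = (-0.8729)·0 + (-0.2182)·(-1) + 0.4364·(-3) = -1.0911.
u_2 = w_2 + 1.0911·e_1 = (-0.9524, -1.2381, -2.5238).
‖u_2‖ = 2.9681, so e_2 = (-0.3209, -0.4171, -0.8503).
e_1·w_3 = (-0.8729)·3 + (-0.2182)·2 + 0.4364·(-1) = -3.4915; e_2·w_3 = (-0.3209)·3 + (-0.4171)·2 + (-0.8503)·(-1) = -0.9466.
u_3 = w_3 + 3.4915·e_1 + 0.9466·e_2 = (-0.3514, 0.8432, -0.2811).
‖u_3‖ = 0.9558, so e_3 = (-0.3676, 0.8823, -0.2941).

Q = [[-0.8729, -0.3209, -0.3676], [-0.2182, -0.4171, 0.8823], [0.4364, -0.8503, -0.2941]], R = [[4.5826, -1.0911, -3.4915], [0.0000, 2.9681, -0.9466], [0.0000, 0.0000, 0.9558]]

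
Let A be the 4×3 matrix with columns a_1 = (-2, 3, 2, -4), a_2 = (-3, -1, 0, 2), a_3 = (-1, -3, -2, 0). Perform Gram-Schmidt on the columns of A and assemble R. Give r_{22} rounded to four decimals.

r_{22} = 3.6390

q_1 = a_1/‖a_1‖ = (-2, 3, 2, -4)/5.7446 = (-0.3482, 0.5222, 0.3482, -0.6963).
r_{12} = q_1·a_2 = -0.8704.
u_2 = a_2 + 0.8704·q_1 = (-3.3030, -0.5455, 0.3030, 1.3939).
r_{22} = ‖u_2‖ = 3.6390.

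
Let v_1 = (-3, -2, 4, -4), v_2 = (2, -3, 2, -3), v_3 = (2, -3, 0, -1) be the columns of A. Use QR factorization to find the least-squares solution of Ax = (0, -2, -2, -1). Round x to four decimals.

v_1 = (-3, -2, 4, -4); ‖v_1‖ = 6.7082, so e_1 = (-0.4472, -0.2981, 0.5963, -0.5963).
e_1·v_2 = (-0.4472)·2 + (-0.2981)·(-3) + 0.5963·2 + (-0.5963)·(-3) = 2.9814.
u_2 = v_2 − 2.9814·e_1 = (3.3333, -2.1111, 0.2222, -1.2222).
‖u_2‖ = 4.1366, so e_2 = (0.8058, -0.5104, 0.0537, -0.2955).
e_1·v_3 = (-0.4472)·2 + (-0.2981)·(-3) + 0.5963·0 + (-0.5963)·(-1) = 0.5963; e_2·v_3 = 0.8058·2 + (-0.5104)·(-3) + 0.0537·0 + (-0.2955)·(-1) = 3.4382.
u_3 = v_3 − 0.5963·e_1 − 3.4382·e_2 = (-0.5039, -1.0675, -0.5403, 0.3714).
‖u_3‖ = 1.3503, so e_3 = (-0.3732, -0.7906, -0.4001, 0.2751).
Qᵀb = (0.0000, 1.2087, 2.1063).
Back-substitute: x_3 = 2.1063/1.3503 = 1.5598.
x_2 = (1.2087 − 3.4382·1.5598)/4.1366 = -1.0043.
x_1 = (0.0000 − 2.9814·(-1.0043) − 0.5963·1.5598)/6.7082 = 0.3077.

x = (0.3077, -1.0043, 1.5598)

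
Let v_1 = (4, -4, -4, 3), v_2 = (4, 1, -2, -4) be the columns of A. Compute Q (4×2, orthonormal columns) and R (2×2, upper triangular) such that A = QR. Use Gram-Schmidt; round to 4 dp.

Q = [[0.5298, 0.5741], [-0.5298, 0.2607], [-0.5298, -0.2402], [0.3974, -0.7381]], R = [[7.5498, 1.0596], [0.0000, 5.9898]]

q_1 = v_1/‖v_1‖ = (4, -4, -4, 3)/7.5498 = (0.5298, -0.5298, -0.5298, 0.3974).
r_{12} = q_1·v_2 = 1.0596.
u_2 = v_2 − 1.0596·q_1 = (3.4386, 1.5614, -1.4386, -4.4211).
‖u_2‖ = 5.9898, so q_2 = (0.5741, 0.2607, -0.2402, -0.7381).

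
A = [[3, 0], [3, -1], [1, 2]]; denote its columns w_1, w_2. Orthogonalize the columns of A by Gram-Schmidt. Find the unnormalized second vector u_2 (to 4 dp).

w_1 = (3, 3, 1); ‖w_1‖ = 4.3589, so e_1 = (0.6882, 0.6882, 0.2294).
e_1·w_2 = 0.6882·0 + 0.6882·(-1) + 0.2294·2 = -0.2294.
u_2 = w_2 + 0.2294·e_1 = (0.1579, -0.8421, 2.0526).

u_2 = (0.1579, -0.8421, 2.0526)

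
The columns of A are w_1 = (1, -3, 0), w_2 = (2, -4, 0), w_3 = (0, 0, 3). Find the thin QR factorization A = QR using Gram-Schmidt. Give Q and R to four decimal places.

q_1 = w_1/‖w_1‖ = (1, -3, 0)/3.1623 = (0.3162, -0.9487, 0.0000).
r_{12} = q_1·w_2 = 4.4272.
u_2 = w_2 − 4.4272·q_1 = (0.6000, 0.2000, 0.0000).
‖u_2‖ = 0.6325, so q_2 = (0.9487, 0.3162, 0.0000).
r_{13} = q_1·w_3 = 0.0000; r_{23} = q_2·w_3 = 0.0000.
u_3 = w_3 + 0.0000·q_1 + 0.0000·q_2 = (0.0000, 0.0000, 3.0000).
‖u_3‖ = 3.0000, so q_3 = (0.0000, 0.0000, 1.0000).

Q = [[0.3162, 0.9487, 0.0000], [-0.9487, 0.3162, 0.0000], [0.0000, 0.0000, 1.0000]], R = [[3.1623, 4.4272, 0.0000], [0.0000, 0.6325, 0.0000], [0.0000, 0.0000, 3.0000]]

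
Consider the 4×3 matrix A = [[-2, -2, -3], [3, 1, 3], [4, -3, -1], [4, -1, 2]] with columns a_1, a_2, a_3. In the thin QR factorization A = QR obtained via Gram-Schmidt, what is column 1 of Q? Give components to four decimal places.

a_1 = (-2, 3, 4, 4); ‖a_1‖ = 6.7082, so q_1 = (-0.2981, 0.4472, 0.5963, 0.5963).

q_1 = (-0.2981, 0.4472, 0.5963, 0.5963)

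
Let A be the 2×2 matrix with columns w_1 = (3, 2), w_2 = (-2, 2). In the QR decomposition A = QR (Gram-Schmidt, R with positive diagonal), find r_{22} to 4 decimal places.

w_1 = (3, 2); ‖w_1‖ = 3.6056, so e_1 = (0.8321, 0.5547).
e_1·w_2 = 0.8321·(-2) + 0.5547·2 = -0.5547.
u_2 = w_2 + 0.5547·e_1 = (-1.5385, 2.3077).
r_{22} = ‖u_2‖ = 2.7735.

r_{22} = 2.7735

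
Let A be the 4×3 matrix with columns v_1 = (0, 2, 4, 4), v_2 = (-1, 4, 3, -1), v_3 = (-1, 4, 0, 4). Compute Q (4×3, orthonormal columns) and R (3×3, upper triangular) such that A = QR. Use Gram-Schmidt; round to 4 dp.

v_1 = (0, 2, 4, 4); ‖v_1‖ = 6.0000, so e_1 = (0.0000, 0.3333, 0.6667, 0.6667).
e_1·v_2 = 0.0000·(-1) + 0.3333·4 + 0.6667·3 + 0.6667·(-1) = 2.6667.
u_2 = v_2 − 2.6667·e_1 = (-1.0000, 3.1111, 1.2222, -2.7778).
‖u_2‖ = 4.4597, so e_2 = (-0.2242, 0.6976, 0.2741, -0.6229).
e_1·v_3 = 0.0000·(-1) + 0.3333·4 + 0.6667·0 + 0.6667·4 = 4.0000; e_2·v_3 = (-0.2242)·(-1) + 0.6976·4 + 0.2741·0 + (-0.6229)·4 = 0.5232.
u_3 = v_3 − 4.0000·e_1 − 0.5232·e_2 = (-0.8827, 2.3017, -2.8101, 1.6592).
‖u_3‖ = 4.0898, so e_3 = (-0.2158, 0.5628, -0.6871, 0.4057).

Q = [[0.0000, -0.2242, -0.2158], [0.3333, 0.6976, 0.5628], [0.6667, 0.2741, -0.6871], [0.6667, -0.6229, 0.4057]], R = [[6.0000, 2.6667, 4.0000], [0.0000, 4.4597, 0.5232], [0.0000, 0.0000, 4.0898]]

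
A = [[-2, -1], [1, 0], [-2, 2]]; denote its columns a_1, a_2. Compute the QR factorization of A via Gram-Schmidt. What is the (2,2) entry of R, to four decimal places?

q_1 = a_1/‖a_1‖ = (-2, 1, -2)/3.0000 = (-0.6667, 0.3333, -0.6667).
r_{12} = q_1·a_2 = -0.6667.
u_2 = a_2 + 0.6667·q_1 = (-1.4444, 0.2222, 1.5556).
r_{22} = ‖u_2‖ = 2.1344.

r_{22} = 2.1344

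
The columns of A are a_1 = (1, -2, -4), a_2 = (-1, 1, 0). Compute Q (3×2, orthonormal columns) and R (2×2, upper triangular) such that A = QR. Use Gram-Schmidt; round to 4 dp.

a_1 = (1, -2, -4); ‖a_1‖ = 4.5826, so q_1 = (0.2182, -0.4364, -0.8729).
q_1·a_2 = 0.2182·(-1) + (-0.4364)·1 + (-0.8729)·0 = -0.6547.
u_2 = a_2 + 0.6547·q_1 = (-0.8571, 0.7143, -0.5714).
‖u_2‖ = 1.2536, so q_2 = (-0.6838, 0.5698, -0.4558).

Q = [[0.2182, -0.6838], [-0.4364, 0.5698], [-0.8729, -0.4558]], R = [[4.5826, -0.6547], [0.0000, 1.2536]]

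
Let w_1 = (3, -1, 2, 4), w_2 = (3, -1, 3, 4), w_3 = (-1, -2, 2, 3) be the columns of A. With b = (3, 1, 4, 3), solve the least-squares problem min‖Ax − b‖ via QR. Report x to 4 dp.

x = (-2.0412, 3.0123, -0.4774)

w_1 = (3, -1, 2, 4); ‖w_1‖ = 5.4772, so q_1 = (0.5477, -0.1826, 0.3651, 0.7303).
q_1·w_2 = 0.5477·3 + (-0.1826)·(-1) + 0.3651·3 + 0.7303·4 = 5.8424.
u_2 = w_2 − 5.8424·q_1 = (-0.2000, 0.0667, 0.8667, -0.2667).
‖u_2‖ = 0.9309, so q_2 = (-0.2148, 0.0716, 0.9309, -0.2864).
q_1·w_3 = 0.5477·(-1) + (-0.1826)·(-2) + 0.3651·2 + 0.7303·3 = 2.7386; q_2·w_3 = (-0.2148)·(-1) + 0.0716·(-2) + 0.9309·2 + (-0.2864)·3 = 1.0742.
u_3 = w_3 − 2.7386·q_1 − 1.0742·q_2 = (-2.2692, -1.5769, 0.0000, 1.3077).
‖u_3‖ = 3.0571, so q_3 = (-0.7423, -0.5158, 0.0000, 0.4277).
Qᵀb = (5.1121, 2.2916, -1.4594).
Back-substitute: x_3 = -1.4594/3.0571 = -0.4774.
x_2 = (2.2916 − 1.0742·(-0.4774))/0.9309 = 3.0123.
x_1 = (5.1121 − 5.8424·3.0123 − 2.7386·(-0.4774))/5.4772 = -2.0412.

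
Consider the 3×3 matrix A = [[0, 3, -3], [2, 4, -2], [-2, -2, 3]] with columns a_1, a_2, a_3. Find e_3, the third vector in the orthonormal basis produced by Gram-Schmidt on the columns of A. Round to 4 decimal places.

a_1 = (0, 2, -2); ‖a_1‖ = 2.8284, so e_1 = (0.0000, 0.7071, -0.7071).
e_1·a_2 = 0.0000·3 + 0.7071·4 + (-0.7071)·(-2) = 4.2426.
u_2 = a_2 − 4.2426·e_1 = (3.0000, 1.0000, 1.0000).
‖u_2‖ = 3.3166, so e_2 = (0.9045, 0.3015, 0.3015).
e_1·a_3 = 0.0000·(-3) + 0.7071·(-2) + (-0.7071)·3 = -3.5355; e_2·a_3 = 0.9045·(-3) + 0.3015·(-2) + 0.3015·3 = -2.4121.
u_3 = a_3 + 3.5355·e_1 + 2.4121·e_2 = (-0.8182, 1.2273, 1.2273).
‖u_3‖ = 1.9188, so e_3 = (-0.4264, 0.6396, 0.6396).

e_3 = (-0.4264, 0.6396, 0.6396)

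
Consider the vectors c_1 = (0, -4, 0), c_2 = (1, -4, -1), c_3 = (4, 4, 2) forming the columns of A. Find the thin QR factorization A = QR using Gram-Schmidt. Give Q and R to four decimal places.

e_1 = c_1/‖c_1‖ = (0, -4, 0)/4.0000 = (0.0000, -1.0000, 0.0000).
r_{12} = e_1·c_2 = 4.0000.
u_2 = c_2 − 4.0000·e_1 = (1.0000, 0.0000, -1.0000).
‖u_2‖ = 1.4142, so e_2 = (0.7071, 0.0000, -0.7071).
r_{13} = e_1·c_3 = -4.0000; r_{23} = e_2·c_3 = 1.4142.
u_3 = c_3 + 4.0000·e_1 − 1.4142·e_2 = (3.0000, 0.0000, 3.0000).
‖u_3‖ = 4.2426, so e_3 = (0.7071, 0.0000, 0.7071).

Q = [[0.0000, 0.7071, 0.7071], [-1.0000, 0.0000, 0.0000], [0.0000, -0.7071, 0.7071]], R = [[4.0000, 4.0000, -4.0000], [0.0000, 1.4142, 1.4142], [0.0000, 0.0000, 4.2426]]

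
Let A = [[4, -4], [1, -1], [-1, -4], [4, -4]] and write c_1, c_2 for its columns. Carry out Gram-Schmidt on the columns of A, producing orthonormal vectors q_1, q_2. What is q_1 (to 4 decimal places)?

q_1 = (0.6860, 0.1715, -0.1715, 0.6860)

c_1 = (4, 1, -1, 4); ‖c_1‖ = 5.8310, so q_1 = (0.6860, 0.1715, -0.1715, 0.6860).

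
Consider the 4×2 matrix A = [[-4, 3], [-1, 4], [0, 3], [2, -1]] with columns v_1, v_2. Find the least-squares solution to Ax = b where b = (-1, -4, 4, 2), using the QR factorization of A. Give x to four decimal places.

x = (0.6277, 0.0657)

v_1 = (-4, -1, 0, 2); ‖v_1‖ = 4.5826, so q_1 = (-0.8729, -0.2182, 0.0000, 0.4364).
q_1·v_2 = (-0.8729)·3 + (-0.2182)·4 + 0.0000·3 + 0.4364·(-1) = -3.9279.
u_2 = v_2 + 3.9279·q_1 = (-0.4286, 3.1429, 3.0000, 0.7143).
‖u_2‖ = 4.4240, so q_2 = (-0.0969, 0.7104, 0.6781, 0.1615).
Qᵀb = (2.6186, 0.2906).
Back-substitute: x_2 = 0.2906/4.4240 = 0.0657.
x_1 = (2.6186 + 3.9279·0.0657)/4.5826 = 0.6277.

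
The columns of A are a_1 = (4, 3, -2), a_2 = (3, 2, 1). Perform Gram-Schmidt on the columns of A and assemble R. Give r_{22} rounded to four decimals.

r_{22} = 2.2743

q_1 = a_1/‖a_1‖ = (4, 3, -2)/5.3852 = (0.7428, 0.5571, -0.3714).
r_{12} = q_1·a_2 = 2.9711.
u_2 = a_2 − 2.9711·q_1 = (0.7931, 0.3448, 2.1034).
r_{22} = ‖u_2‖ = 2.2743.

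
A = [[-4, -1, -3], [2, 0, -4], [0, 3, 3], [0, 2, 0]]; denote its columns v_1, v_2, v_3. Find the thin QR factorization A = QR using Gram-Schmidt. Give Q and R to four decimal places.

v_1 = (-4, 2, 0, 0); ‖v_1‖ = 4.4721, so q_1 = (-0.8944, 0.4472, 0.0000, 0.0000).
q_1·v_2 = (-0.8944)·(-1) + 0.4472·0 + 0.0000·3 + 0.0000·2 = 0.8944.
u_2 = v_2 − 0.8944·q_1 = (-0.2000, -0.4000, 3.0000, 2.0000).
‖u_2‖ = 3.6332, so q_2 = (-0.0550, -0.1101, 0.8257, 0.5505).
q_1·v_3 = (-0.8944)·(-3) + 0.4472·(-4) + 0.0000·3 + 0.0000·0 = 0.8944; q_2·v_3 = (-0.0550)·(-3) + (-0.1101)·(-4) + 0.8257·3 + 0.5505·0 = 3.0827.
u_3 = v_3 − 0.8944·q_1 − 3.0827·q_2 = (-2.0303, -4.0606, 0.4545, -1.6970).
‖u_3‖ = 4.8680, so q_3 = (-0.4171, -0.8342, 0.0934, -0.3486).

Q = [[-0.8944, -0.0550, -0.4171], [0.4472, -0.1101, -0.8342], [0.0000, 0.8257, 0.0934], [0.0000, 0.5505, -0.3486]], R = [[4.4721, 0.8944, 0.8944], [0.0000, 3.6332, 3.0827], [0.0000, 0.0000, 4.8680]]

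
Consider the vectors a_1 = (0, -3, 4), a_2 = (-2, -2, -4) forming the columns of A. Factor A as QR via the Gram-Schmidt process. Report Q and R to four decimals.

Q = [[0.0000, -0.4472], [-0.6000, -0.7155], [0.8000, -0.5367]], R = [[5.0000, -2.0000], [0.0000, 4.4721]]

e_1 = a_1/‖a_1‖ = (0, -3, 4)/5.0000 = (0.0000, -0.6000, 0.8000).
r_{12} = e_1·a_2 = -2.0000.
u_2 = a_2 + 2.0000·e_1 = (-2.0000, -3.2000, -2.4000).
‖u_2‖ = 4.4721, so e_2 = (-0.4472, -0.7155, -0.5367).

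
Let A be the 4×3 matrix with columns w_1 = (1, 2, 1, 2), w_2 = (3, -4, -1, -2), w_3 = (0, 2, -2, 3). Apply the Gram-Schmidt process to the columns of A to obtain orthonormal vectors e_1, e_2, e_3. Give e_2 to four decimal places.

w_1 = (1, 2, 1, 2); ‖w_1‖ = 3.1623, so e_1 = (0.3162, 0.6325, 0.3162, 0.6325).
e_1·w_2 = 0.3162·3 + 0.6325·(-4) + 0.3162·(-1) + 0.6325·(-2) = -3.1623.
u_2 = w_2 + 3.1623·e_1 = (4.0000, -2.0000, 0.0000, 0.0000).
‖u_2‖ = 4.4721, so e_2 = (0.8944, -0.4472, 0.0000, 0.0000).

e_2 = (0.8944, -0.4472, 0.0000, 0.0000)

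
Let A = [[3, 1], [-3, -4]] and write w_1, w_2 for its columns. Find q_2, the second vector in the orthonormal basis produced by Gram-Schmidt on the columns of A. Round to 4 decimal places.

w_1 = (3, -3); ‖w_1‖ = 4.2426, so q_1 = (0.7071, -0.7071).
q_1·w_2 = 0.7071·1 + (-0.7071)·(-4) = 3.5355.
u_2 = w_2 − 3.5355·q_1 = (-1.5000, -1.5000).
‖u_2‖ = 2.1213, so q_2 = (-0.7071, -0.7071).

q_2 = (-0.7071, -0.7071)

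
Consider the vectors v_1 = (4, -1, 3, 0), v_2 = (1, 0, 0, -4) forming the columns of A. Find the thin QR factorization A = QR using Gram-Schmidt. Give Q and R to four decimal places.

Q = [[0.7845, 0.0950], [-0.1961, 0.0380], [0.5883, -0.1140], [0.0000, -0.9882]], R = [[5.0990, 0.7845], [0.0000, 4.0478]]

e_1 = v_1/‖v_1‖ = (4, -1, 3, 0)/5.0990 = (0.7845, -0.1961, 0.5883, 0.0000).
r_{12} = e_1·v_2 = 0.7845.
u_2 = v_2 − 0.7845·e_1 = (0.3846, 0.1538, -0.4615, -4.0000).
‖u_2‖ = 4.0478, so e_2 = (0.0950, 0.0380, -0.1140, -0.9882).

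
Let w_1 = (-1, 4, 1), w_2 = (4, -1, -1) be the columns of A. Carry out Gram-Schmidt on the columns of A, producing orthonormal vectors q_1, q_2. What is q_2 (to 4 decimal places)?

w_1 = (-1, 4, 1); ‖w_1‖ = 4.2426, so q_1 = (-0.2357, 0.9428, 0.2357).
q_1·w_2 = (-0.2357)·4 + 0.9428·(-1) + 0.2357·(-1) = -2.1213.
u_2 = w_2 + 2.1213·q_1 = (3.5000, 1.0000, -0.5000).
‖u_2‖ = 3.6742, so q_2 = (0.9526, 0.2722, -0.1361).

q_2 = (0.9526, 0.2722, -0.1361)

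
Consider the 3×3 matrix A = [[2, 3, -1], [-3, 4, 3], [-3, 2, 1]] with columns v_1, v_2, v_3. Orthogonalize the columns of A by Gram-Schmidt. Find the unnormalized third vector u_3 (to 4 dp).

u_3 = (-0.3401, 0.7368, -0.9636)

v_1 = (2, -3, -3); ‖v_1‖ = 4.6904, so q_1 = (0.4264, -0.6396, -0.6396).
q_1·v_2 = 0.4264·3 + (-0.6396)·4 + (-0.6396)·2 = -2.5584.
u_2 = v_2 + 2.5584·q_1 = (4.0909, 2.3636, 0.3636).
‖u_2‖ = 4.7386, so q_2 = (0.8633, 0.4988, 0.0767).
q_1·v_3 = 0.4264·(-1) + (-0.6396)·3 + (-0.6396)·1 = -2.9848; q_2·v_3 = 0.8633·(-1) + 0.4988·3 + 0.0767·1 = 0.7098.
u_3 = v_3 + 2.9848·q_1 − 0.7098·q_2 = (-0.3401, 0.7368, -0.9636).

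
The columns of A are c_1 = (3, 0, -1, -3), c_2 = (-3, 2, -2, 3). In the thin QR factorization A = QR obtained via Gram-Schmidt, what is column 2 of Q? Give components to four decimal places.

c_1 = (3, 0, -1, -3); ‖c_1‖ = 4.3589, so q_1 = (0.6882, 0.0000, -0.2294, -0.6882).
q_1·c_2 = 0.6882·(-3) + 0.0000·2 + (-0.2294)·(-2) + (-0.6882)·3 = -3.6707.
u_2 = c_2 + 3.6707·q_1 = (-0.4737, 2.0000, -2.8421, 0.4737).
‖u_2‖ = 3.5393, so q_2 = (-0.1338, 0.5651, -0.8030, 0.1338).

q_2 = (-0.1338, 0.5651, -0.8030, 0.1338)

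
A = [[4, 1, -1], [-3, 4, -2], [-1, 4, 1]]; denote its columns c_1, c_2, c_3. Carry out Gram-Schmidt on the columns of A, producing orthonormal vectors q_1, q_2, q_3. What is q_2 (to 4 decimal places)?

q_2 = (0.5431, 0.4991, 0.6752)

c_1 = (4, -3, -1); ‖c_1‖ = 5.0990, so q_1 = (0.7845, -0.5883, -0.1961).
q_1·c_2 = 0.7845·1 + (-0.5883)·4 + (-0.1961)·4 = -2.3534.
u_2 = c_2 + 2.3534·q_1 = (2.8462, 2.6154, 3.5385).
‖u_2‖ = 5.2404, so q_2 = (0.5431, 0.4991, 0.6752).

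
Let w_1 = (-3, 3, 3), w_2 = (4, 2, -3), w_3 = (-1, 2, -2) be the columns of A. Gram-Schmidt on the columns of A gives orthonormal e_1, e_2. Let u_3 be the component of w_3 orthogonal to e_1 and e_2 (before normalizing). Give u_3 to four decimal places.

w_1 = (-3, 3, 3); ‖w_1‖ = 5.1962, so e_1 = (-0.5774, 0.5774, 0.5774).
e_1·w_2 = (-0.5774)·4 + 0.5774·2 + 0.5774·(-3) = -2.8868.
u_2 = w_2 + 2.8868·e_1 = (2.3333, 3.6667, -1.3333).
‖u_2‖ = 4.5461, so e_2 = (0.5133, 0.8066, -0.2933).
e_1·w_3 = (-0.5774)·(-1) + 0.5774·2 + 0.5774·(-2) = 0.5774; e_2·w_3 = 0.5133·(-1) + 0.8066·2 + (-0.2933)·(-2) = 1.6864.
u_3 = w_3 − 0.5774·e_1 − 1.6864·e_2 = (-1.5323, 0.3065, -1.8387).

u_3 = (-1.5323, 0.3065, -1.8387)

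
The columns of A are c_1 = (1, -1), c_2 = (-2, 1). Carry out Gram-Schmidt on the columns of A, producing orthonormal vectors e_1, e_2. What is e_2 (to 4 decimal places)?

c_1 = (1, -1); ‖c_1‖ = 1.4142, so e_1 = (0.7071, -0.7071).
e_1·c_2 = 0.7071·(-2) + (-0.7071)·1 = -2.1213.
u_2 = c_2 + 2.1213·e_1 = (-0.5000, -0.5000).
‖u_2‖ = 0.7071, so e_2 = (-0.7071, -0.7071).

e_2 = (-0.7071, -0.7071)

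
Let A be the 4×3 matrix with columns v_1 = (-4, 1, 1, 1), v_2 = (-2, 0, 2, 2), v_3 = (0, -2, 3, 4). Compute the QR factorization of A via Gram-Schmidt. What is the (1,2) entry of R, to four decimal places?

r_{12} = 2.7530

v_1 = (-4, 1, 1, 1); ‖v_1‖ = 4.3589, so q_1 = (-0.9177, 0.2294, 0.2294, 0.2294).
r_{12} = q_1·v_2 = 2.7530.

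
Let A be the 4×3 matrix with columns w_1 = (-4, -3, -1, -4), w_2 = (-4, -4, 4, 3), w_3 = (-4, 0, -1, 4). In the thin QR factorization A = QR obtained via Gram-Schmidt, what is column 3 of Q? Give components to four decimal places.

q_1 = w_1/‖w_1‖ = (-4, -3, -1, -4)/6.4807 = (-0.6172, -0.4629, -0.1543, -0.6172).
r_{12} = q_1·w_2 = 1.8516.
u_2 = w_2 − 1.8516·q_1 = (-2.8571, -3.1429, 4.2857, 4.1429).
‖u_2‖ = 7.3193, so q_2 = (-0.3904, -0.4294, 0.5855, 0.5660).
r_{13} = q_1·w_3 = 0.1543; r_{23} = q_2·w_3 = 3.2400.
u_3 = w_3 − 0.1543·q_1 − 3.2400·q_2 = (-2.6400, 1.4627, -2.8733, 2.2613).
‖u_3‖ = 4.7412, so q_3 = (-0.5568, 0.3085, -0.6060, 0.4770).

q_3 = (-0.5568, 0.3085, -0.6060, 0.4770)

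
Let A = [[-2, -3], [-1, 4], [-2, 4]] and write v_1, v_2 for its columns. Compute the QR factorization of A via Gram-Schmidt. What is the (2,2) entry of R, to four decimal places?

r_{22} = 6.0828

v_1 = (-2, -1, -2); ‖v_1‖ = 3.0000, so q_1 = (-0.6667, -0.3333, -0.6667).
q_1·v_2 = (-0.6667)·(-3) + (-0.3333)·4 + (-0.6667)·4 = -2.0000.
u_2 = v_2 + 2.0000·q_1 = (-4.3333, 3.3333, 2.6667).
r_{22} = ‖u_2‖ = 6.0828.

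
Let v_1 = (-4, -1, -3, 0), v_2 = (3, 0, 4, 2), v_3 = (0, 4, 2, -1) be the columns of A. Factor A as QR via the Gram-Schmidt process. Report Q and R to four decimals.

v_1 = (-4, -1, -3, 0); ‖v_1‖ = 5.0990, so e_1 = (-0.7845, -0.1961, -0.5883, 0.0000).
e_1·v_2 = (-0.7845)·3 + (-0.1961)·0 + (-0.5883)·4 + 0.0000·2 = -4.7068.
u_2 = v_2 + 4.7068·e_1 = (-0.6923, -0.9231, 1.2308, 2.0000).
‖u_2‖ = 2.6165, so e_2 = (-0.2646, -0.3528, 0.4704, 0.7644).
e_1·v_3 = (-0.7845)·0 + (-0.1961)·4 + (-0.5883)·2 + 0.0000·(-1) = -1.9612; e_2·v_3 = (-0.2646)·0 + (-0.3528)·4 + 0.4704·2 + 0.7644·(-1) = -1.2348.
u_3 = v_3 + 1.9612·e_1 + 1.2348·e_2 = (-1.8652, 3.1798, 1.4270, -0.0562).
‖u_3‖ = 3.9534, so e_3 = (-0.4718, 0.8043, 0.3609, -0.0142).

Q = [[-0.7845, -0.2646, -0.4718], [-0.1961, -0.3528, 0.8043], [-0.5883, 0.4704, 0.3609], [0.0000, 0.7644, -0.0142]], R = [[5.0990, -4.7068, -1.9612], [0.0000, 2.6165, -1.2348], [0.0000, 0.0000, 3.9534]]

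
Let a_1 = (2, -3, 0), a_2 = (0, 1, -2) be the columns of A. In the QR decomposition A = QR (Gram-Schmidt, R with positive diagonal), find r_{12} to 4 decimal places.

r_{12} = -0.8321

q_1 = a_1/‖a_1‖ = (2, -3, 0)/3.6056 = (0.5547, -0.8321, 0.0000).
r_{12} = q_1·a_2 = -0.8321.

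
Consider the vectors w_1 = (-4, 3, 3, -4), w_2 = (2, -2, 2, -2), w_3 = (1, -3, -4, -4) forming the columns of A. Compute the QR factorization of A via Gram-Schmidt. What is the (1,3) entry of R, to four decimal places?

r_{13} = -1.2728

q_1 = w_1/‖w_1‖ = (-4, 3, 3, -4)/7.0711 = (-0.5657, 0.4243, 0.4243, -0.5657).
r_{13} = q_1·w_3 = -1.2728.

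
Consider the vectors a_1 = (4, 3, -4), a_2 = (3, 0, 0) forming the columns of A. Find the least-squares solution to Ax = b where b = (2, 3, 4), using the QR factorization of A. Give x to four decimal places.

x = (-0.2800, 1.0400)

a_1 = (4, 3, -4); ‖a_1‖ = 6.4031, so q_1 = (0.6247, 0.4685, -0.6247).
q_1·a_2 = 0.6247·3 + 0.4685·0 + (-0.6247)·0 = 1.8741.
u_2 = a_2 − 1.8741·q_1 = (1.8293, -0.8780, 1.1707).
‖u_2‖ = 2.3426, so q_2 = (0.7809, -0.3748, 0.4998).
Qᵀb = (0.1562, 2.4363).
Back-substitute: x_2 = 2.4363/2.3426 = 1.0400.
x_1 = (0.1562 − 1.8741·1.0400)/6.4031 = -0.2800.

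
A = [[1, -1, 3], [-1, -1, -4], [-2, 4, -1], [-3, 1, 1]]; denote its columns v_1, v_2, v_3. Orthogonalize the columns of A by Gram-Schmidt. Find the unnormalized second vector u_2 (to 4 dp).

u_2 = (-0.2667, -1.7333, 2.5333, -1.2000)

v_1 = (1, -1, -2, -3); ‖v_1‖ = 3.8730, so e_1 = (0.2582, -0.2582, -0.5164, -0.7746).
e_1·v_2 = 0.2582·(-1) + (-0.2582)·(-1) + (-0.5164)·4 + (-0.7746)·1 = -2.8402.
u_2 = v_2 + 2.8402·e_1 = (-0.2667, -1.7333, 2.5333, -1.2000).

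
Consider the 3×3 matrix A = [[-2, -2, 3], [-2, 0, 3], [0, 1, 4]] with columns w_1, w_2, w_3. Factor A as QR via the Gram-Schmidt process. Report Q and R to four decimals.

w_1 = (-2, -2, 0); ‖w_1‖ = 2.8284, so q_1 = (-0.7071, -0.7071, 0.0000).
q_1·w_2 = (-0.7071)·(-2) + (-0.7071)·0 + 0.0000·1 = 1.4142.
u_2 = w_2 − 1.4142·q_1 = (-1.0000, 1.0000, 1.0000).
‖u_2‖ = 1.7321, so q_2 = (-0.5774, 0.5774, 0.5774).
q_1·w_3 = (-0.7071)·3 + (-0.7071)·3 + 0.0000·4 = -4.2426; q_2·w_3 = (-0.5774)·3 + 0.5774·3 + 0.5774·4 = 2.3094.
u_3 = w_3 + 4.2426·q_1 − 2.3094·q_2 = (1.3333, -1.3333, 2.6667).
‖u_3‖ = 3.2660, so q_3 = (0.4082, -0.4082, 0.8165).

Q = [[-0.7071, -0.5774, 0.4082], [-0.7071, 0.5774, -0.4082], [0.0000, 0.5774, 0.8165]], R = [[2.8284, 1.4142, -4.2426], [0.0000, 1.7321, 2.3094], [0.0000, 0.0000, 3.2660]]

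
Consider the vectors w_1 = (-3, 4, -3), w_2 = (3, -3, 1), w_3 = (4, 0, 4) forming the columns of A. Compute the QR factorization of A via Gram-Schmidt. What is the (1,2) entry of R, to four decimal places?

w_1 = (-3, 4, -3); ‖w_1‖ = 5.8310, so e_1 = (-0.5145, 0.6860, -0.5145).
r_{12} = e_1·w_2 = -4.1160.

r_{12} = -4.1160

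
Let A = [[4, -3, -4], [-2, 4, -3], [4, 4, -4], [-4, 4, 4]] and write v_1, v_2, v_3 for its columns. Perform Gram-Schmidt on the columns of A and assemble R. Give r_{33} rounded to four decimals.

r_{33} = 4.2172

q_1 = v_1/‖v_1‖ = (4, -2, 4, -4)/7.2111 = (0.5547, -0.2774, 0.5547, -0.5547).
r_{12} = q_1·v_2 = -2.7735.
u_2 = v_2 + 2.7735·q_1 = (-1.4615, 3.2308, 5.5385, 2.4615).
‖u_2‖ = 7.0219, so q_2 = (-0.2081, 0.4601, 0.7887, 0.3505).
r_{13} = q_1·v_3 = -5.8244; r_{23} = q_2·v_3 = -2.3005.
u_3 = v_3 + 5.8244·q_1 + 2.3005·q_2 = (-1.2480, -3.5569, 1.0452, 1.5757).
r_{33} = ‖u_3‖ = 4.2172.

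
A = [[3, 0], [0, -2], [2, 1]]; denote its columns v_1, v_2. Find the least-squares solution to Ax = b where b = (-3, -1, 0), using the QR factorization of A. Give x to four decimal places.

e_1 = v_1/‖v_1‖ = (3, 0, 2)/3.6056 = (0.8321, 0.0000, 0.5547).
r_{12} = e_1·v_2 = 0.5547.
u_2 = v_2 − 0.5547·e_1 = (-0.4615, -2.0000, 0.6923).
‖u_2‖ = 2.1662, so e_2 = (-0.2131, -0.9233, 0.3196).
Qᵀb = (-2.4962, 1.5625).
Back-substitute: x_2 = 1.5625/2.1662 = 0.7213.
x_1 = (-2.4962 − 0.5547·0.7213)/3.6056 = -0.8033.

x = (-0.8033, 0.7213)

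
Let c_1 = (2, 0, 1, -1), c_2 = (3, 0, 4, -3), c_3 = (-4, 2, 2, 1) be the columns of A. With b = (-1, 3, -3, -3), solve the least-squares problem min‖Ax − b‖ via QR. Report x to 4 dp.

c_1 = (2, 0, 1, -1); ‖c_1‖ = 2.4495, so e_1 = (0.8165, 0.0000, 0.4082, -0.4082).
e_1·c_2 = 0.8165·3 + 0.0000·0 + 0.4082·4 + (-0.4082)·(-3) = 5.3072.
u_2 = c_2 − 5.3072·e_1 = (-1.3333, 0.0000, 1.8333, -0.8333).
‖u_2‖ = 2.4152, so e_2 = (-0.5521, 0.0000, 0.7591, -0.3450).
e_1·c_3 = 0.8165·(-4) + 0.0000·2 + 0.4082·2 + (-0.4082)·1 = -2.8577; e_2·c_3 = (-0.5521)·(-4) + 0.0000·2 + 0.7591·2 + (-0.3450)·1 = 3.3813.
u_3 = c_3 + 2.8577·e_1 − 3.3813·e_2 = (0.2000, 2.0000, 0.6000, 1.0000).
‖u_3‖ = 2.3238, so e_3 = (0.0861, 0.8607, 0.2582, 0.4303).
Qᵀb = (-0.8165, -0.6901, 0.4303).
Back-substitute: x_3 = 0.4303/2.3238 = 0.1852.
x_2 = (-0.6901 − 3.3813·0.1852)/2.4152 = -0.5450.
x_1 = (-0.8165 − 5.3072·(-0.5450) + 2.8577·0.1852)/2.4495 = 1.0635.

x = (1.0635, -0.5450, 0.1852)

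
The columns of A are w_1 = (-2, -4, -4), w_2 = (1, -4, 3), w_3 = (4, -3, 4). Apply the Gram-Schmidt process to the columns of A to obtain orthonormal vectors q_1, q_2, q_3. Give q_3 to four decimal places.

q_3 = (0.9172, -0.0655, -0.3931)

w_1 = (-2, -4, -4); ‖w_1‖ = 6.0000, so q_1 = (-0.3333, -0.6667, -0.6667).
q_1·w_2 = (-0.3333)·1 + (-0.6667)·(-4) + (-0.6667)·3 = 0.3333.
u_2 = w_2 − 0.3333·q_1 = (1.1111, -3.7778, 3.2222).
‖u_2‖ = 5.0881, so q_2 = (0.2184, -0.7425, 0.6333).
q_1·w_3 = (-0.3333)·4 + (-0.6667)·(-3) + (-0.6667)·4 = -2.0000; q_2·w_3 = 0.2184·4 + (-0.7425)·(-3) + 0.6333·4 = 5.6340.
u_3 = w_3 + 2.0000·q_1 − 5.6340·q_2 = (2.1030, -0.1502, -0.9013).
‖u_3‖ = 2.2929, so q_3 = (0.9172, -0.0655, -0.3931).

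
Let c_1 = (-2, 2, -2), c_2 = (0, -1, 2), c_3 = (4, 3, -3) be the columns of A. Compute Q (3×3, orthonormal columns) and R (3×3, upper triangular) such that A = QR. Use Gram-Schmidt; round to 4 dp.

q_1 = c_1/‖c_1‖ = (-2, 2, -2)/3.4641 = (-0.5774, 0.5774, -0.5774).
r_{12} = q_1·c_2 = -1.7321.
u_2 = c_2 + 1.7321·q_1 = (-1.0000, 0.0000, 1.0000).
‖u_2‖ = 1.4142, so q_2 = (-0.7071, 0.0000, 0.7071).
r_{13} = q_1·c_3 = 1.1547; r_{23} = q_2·c_3 = -4.9497.
u_3 = c_3 − 1.1547·q_1 + 4.9497·q_2 = (1.1667, 2.3333, 1.1667).
‖u_3‖ = 2.8577, so q_3 = (0.4082, 0.8165, 0.4082).

Q = [[-0.5774, -0.7071, 0.4082], [0.5774, 0.0000, 0.8165], [-0.5774, 0.7071, 0.4082]], R = [[3.4641, -1.7321, 1.1547], [0.0000, 1.4142, -4.9497], [0.0000, 0.0000, 2.8577]]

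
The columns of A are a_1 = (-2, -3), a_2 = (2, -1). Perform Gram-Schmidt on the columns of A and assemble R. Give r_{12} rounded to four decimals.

r_{12} = -0.2774

a_1 = (-2, -3); ‖a_1‖ = 3.6056, so q_1 = (-0.5547, -0.8321).
r_{12} = q_1·a_2 = -0.2774.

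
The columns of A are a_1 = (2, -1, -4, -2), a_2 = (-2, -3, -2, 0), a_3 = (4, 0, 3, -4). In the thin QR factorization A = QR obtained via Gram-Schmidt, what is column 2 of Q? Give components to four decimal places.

e_1 = a_1/‖a_1‖ = (2, -1, -4, -2)/5.0000 = (0.4000, -0.2000, -0.8000, -0.4000).
r_{12} = e_1·a_2 = 1.4000.
u_2 = a_2 − 1.4000·e_1 = (-2.5600, -2.7200, -0.8800, 0.5600).
‖u_2‖ = 3.8781, so e_2 = (-0.6601, -0.7014, -0.2269, 0.1444).

e_2 = (-0.6601, -0.7014, -0.2269, 0.1444)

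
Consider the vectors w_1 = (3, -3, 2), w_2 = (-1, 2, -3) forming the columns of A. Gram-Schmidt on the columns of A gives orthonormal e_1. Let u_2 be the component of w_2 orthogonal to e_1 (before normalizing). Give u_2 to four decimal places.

w_1 = (3, -3, 2); ‖w_1‖ = 4.6904, so e_1 = (0.6396, -0.6396, 0.4264).
e_1·w_2 = 0.6396·(-1) + (-0.6396)·2 + 0.4264·(-3) = -3.1980.
u_2 = w_2 + 3.1980·e_1 = (1.0455, -0.0455, -1.6364).

u_2 = (1.0455, -0.0455, -1.6364)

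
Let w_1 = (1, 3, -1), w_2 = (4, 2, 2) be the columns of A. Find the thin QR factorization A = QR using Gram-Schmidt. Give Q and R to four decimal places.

Q = [[0.3015, 0.7675], [0.9045, -0.0426], [-0.3015, 0.6396]], R = [[3.3166, 2.4121], [0.0000, 4.2640]]

w_1 = (1, 3, -1); ‖w_1‖ = 3.3166, so e_1 = (0.3015, 0.9045, -0.3015).
e_1·w_2 = 0.3015·4 + 0.9045·2 + (-0.3015)·2 = 2.4121.
u_2 = w_2 − 2.4121·e_1 = (3.2727, -0.1818, 2.7273).
‖u_2‖ = 4.2640, so e_2 = (0.7675, -0.0426, 0.6396).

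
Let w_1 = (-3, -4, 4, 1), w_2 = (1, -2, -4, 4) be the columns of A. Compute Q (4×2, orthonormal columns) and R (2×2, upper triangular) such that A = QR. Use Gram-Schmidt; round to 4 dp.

Q = [[-0.4629, 0.0835], [-0.6172, -0.4455], [0.6172, -0.5568], [0.1543, 0.6961]], R = [[6.4807, -1.0801], [0.0000, 5.9861]]

w_1 = (-3, -4, 4, 1); ‖w_1‖ = 6.4807, so q_1 = (-0.4629, -0.6172, 0.6172, 0.1543).
q_1·w_2 = (-0.4629)·1 + (-0.6172)·(-2) + 0.6172·(-4) + 0.1543·4 = -1.0801.
u_2 = w_2 + 1.0801·q_1 = (0.5000, -2.6667, -3.3333, 4.1667).
‖u_2‖ = 5.9861, so q_2 = (0.0835, -0.4455, -0.5568, 0.6961).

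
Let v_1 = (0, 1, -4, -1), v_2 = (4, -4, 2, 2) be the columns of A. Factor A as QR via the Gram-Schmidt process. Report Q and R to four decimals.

Q = [[0.0000, 0.7414], [0.2357, -0.5972], [-0.9428, -0.2059], [-0.2357, 0.2265]], R = [[4.2426, -3.2998], [0.0000, 5.3955]]

e_1 = v_1/‖v_1‖ = (0, 1, -4, -1)/4.2426 = (0.0000, 0.2357, -0.9428, -0.2357).
r_{12} = e_1·v_2 = -3.2998.
u_2 = v_2 + 3.2998·e_1 = (4.0000, -3.2222, -1.1111, 1.2222).
‖u_2‖ = 5.3955, so e_2 = (0.7414, -0.5972, -0.2059, 0.2265).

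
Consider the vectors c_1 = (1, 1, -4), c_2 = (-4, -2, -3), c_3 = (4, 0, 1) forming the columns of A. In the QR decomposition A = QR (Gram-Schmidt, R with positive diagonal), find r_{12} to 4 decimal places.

r_{12} = 1.4142

e_1 = c_1/‖c_1‖ = (1, 1, -4)/4.2426 = (0.2357, 0.2357, -0.9428).
r_{12} = e_1·c_2 = 1.4142.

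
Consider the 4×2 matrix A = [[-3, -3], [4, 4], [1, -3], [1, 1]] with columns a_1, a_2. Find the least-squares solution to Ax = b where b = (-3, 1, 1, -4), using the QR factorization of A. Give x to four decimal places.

a_1 = (-3, 4, 1, 1); ‖a_1‖ = 5.1962, so q_1 = (-0.5774, 0.7698, 0.1925, 0.1925).
q_1·a_2 = (-0.5774)·(-3) + 0.7698·4 + 0.1925·(-3) + 0.1925·1 = 4.4264.
u_2 = a_2 − 4.4264·q_1 = (-0.4444, 0.5926, -3.8519, 0.1481).
‖u_2‖ = 3.9252, so q_2 = (-0.1132, 0.1510, -0.9813, 0.0377).
Qᵀb = (1.9245, -0.6416).
Back-substitute: x_2 = -0.6416/3.9252 = -0.1635.
x_1 = (1.9245 − 4.4264·(-0.1635))/5.1962 = 0.5096.

x = (0.5096, -0.1635)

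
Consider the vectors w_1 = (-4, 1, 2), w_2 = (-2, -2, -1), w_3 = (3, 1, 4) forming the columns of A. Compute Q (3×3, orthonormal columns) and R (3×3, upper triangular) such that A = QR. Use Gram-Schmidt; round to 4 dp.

Q = [[-0.8729, -0.4314, 0.2281], [0.2182, -0.7632, -0.6082], [0.4364, -0.4811, 0.7603]], R = [[4.5826, 0.8729, -0.6547], [0.0000, 2.8702, -3.9818], [0.0000, 0.0000, 3.1172]]

w_1 = (-4, 1, 2); ‖w_1‖ = 4.5826, so q_1 = (-0.8729, 0.2182, 0.4364).
q_1·w_2 = (-0.8729)·(-2) + 0.2182·(-2) + 0.4364·(-1) = 0.8729.
u_2 = w_2 − 0.8729·q_1 = (-1.2381, -2.1905, -1.3810).
‖u_2‖ = 2.8702, so q_2 = (-0.4314, -0.7632, -0.4811).
q_1·w_3 = (-0.8729)·3 + 0.2182·1 + 0.4364·4 = -0.6547; q_2·w_3 = (-0.4314)·3 + (-0.7632)·1 + (-0.4811)·4 = -3.9818.
u_3 = w_3 + 0.6547·q_1 + 3.9818·q_2 = (0.7110, -1.8960, 2.3699).
‖u_3‖ = 3.1172, so q_3 = (0.2281, -0.6082, 0.7603).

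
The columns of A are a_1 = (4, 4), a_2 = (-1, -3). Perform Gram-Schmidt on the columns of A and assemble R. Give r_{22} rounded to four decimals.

a_1 = (4, 4); ‖a_1‖ = 5.6569, so q_1 = (0.7071, 0.7071).
q_1·a_2 = 0.7071·(-1) + 0.7071·(-3) = -2.8284.
u_2 = a_2 + 2.8284·q_1 = (1.0000, -1.0000).
r_{22} = ‖u_2‖ = 1.4142.

r_{22} = 1.4142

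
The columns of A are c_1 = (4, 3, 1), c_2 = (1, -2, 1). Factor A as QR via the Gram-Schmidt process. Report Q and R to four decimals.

Q = [[0.7845, 0.4726], [0.5883, -0.7719], [0.1961, 0.4253]], R = [[5.0990, -0.1961], [0.0000, 2.4416]]

q_1 = c_1/‖c_1‖ = (4, 3, 1)/5.0990 = (0.7845, 0.5883, 0.1961).
r_{12} = q_1·c_2 = -0.1961.
u_2 = c_2 + 0.1961·q_1 = (1.1538, -1.8846, 1.0385).
‖u_2‖ = 2.4416, so q_2 = (0.4726, -0.7719, 0.4253).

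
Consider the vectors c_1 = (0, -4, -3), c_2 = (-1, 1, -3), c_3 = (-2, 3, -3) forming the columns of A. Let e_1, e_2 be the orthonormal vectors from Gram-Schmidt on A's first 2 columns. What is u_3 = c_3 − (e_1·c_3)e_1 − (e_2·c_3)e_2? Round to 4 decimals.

c_1 = (0, -4, -3); ‖c_1‖ = 5.0000, so e_1 = (0.0000, -0.8000, -0.6000).
e_1·c_2 = 0.0000·(-1) + (-0.8000)·1 + (-0.6000)·(-3) = 1.0000.
u_2 = c_2 − 1.0000·e_1 = (-1.0000, 1.8000, -2.4000).
‖u_2‖ = 3.1623, so e_2 = (-0.3162, 0.5692, -0.7589).
e_1·c_3 = 0.0000·(-2) + (-0.8000)·3 + (-0.6000)·(-3) = -0.6000; e_2·c_3 = (-0.3162)·(-2) + 0.5692·3 + (-0.7589)·(-3) = 4.6169.
u_3 = c_3 + 0.6000·e_1 − 4.6169·e_2 = (-0.5400, -0.1080, 0.1440).

u_3 = (-0.5400, -0.1080, 0.1440)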